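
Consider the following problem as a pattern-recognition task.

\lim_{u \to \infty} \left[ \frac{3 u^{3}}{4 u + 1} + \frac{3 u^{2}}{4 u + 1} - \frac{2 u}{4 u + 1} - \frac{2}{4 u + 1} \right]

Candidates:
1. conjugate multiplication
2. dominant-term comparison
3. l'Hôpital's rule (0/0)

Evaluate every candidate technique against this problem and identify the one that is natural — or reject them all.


Best approach: dominant-term comparison — divide through by the highest power of u; every lower-order term dies and the dominant terms decide the limit.
- conjugate multiplication: no divergent radical difference is present for a conjugate pair to cancel.
- dominant-term comparison — applies; the problem has the shape this method handles.
- l'Hôpital's rule (0/0): no 0/0 form appears: written as one quotient, top and bottom both grow without bound, and the ratio is decided by their leading terms.


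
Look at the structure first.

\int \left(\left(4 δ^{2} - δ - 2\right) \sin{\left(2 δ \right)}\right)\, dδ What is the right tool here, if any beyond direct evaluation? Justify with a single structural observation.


Technique: integration by parts — a polynomial 4 δ^{2} - δ - 2 against the kernel \sin{\left(2 δ \right)} is the signature bounded-ladder case for integration by parts.


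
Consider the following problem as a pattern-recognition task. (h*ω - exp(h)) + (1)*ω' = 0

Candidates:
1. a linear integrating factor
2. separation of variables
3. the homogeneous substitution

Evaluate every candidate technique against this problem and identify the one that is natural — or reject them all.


Method: a linear integrating factor — ω enters only linearly with coefficient h; multiply by exp of the integral of h and the left side becomes one derivative.
- a linear integrating factor — applies; the problem has the shape this method handles.
- separation of variables — the two dependences do not factor apart.
- the homogeneous substitution — solved for the derivative, the right side changes under joint scaling of the two variables.


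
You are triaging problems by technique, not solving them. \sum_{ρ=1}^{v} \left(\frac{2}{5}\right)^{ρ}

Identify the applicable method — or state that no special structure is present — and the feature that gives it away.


Diagnosis: the geometric series formula — each term is \frac{2}{5} times the previous one, so the geometric-series formula applies directly.


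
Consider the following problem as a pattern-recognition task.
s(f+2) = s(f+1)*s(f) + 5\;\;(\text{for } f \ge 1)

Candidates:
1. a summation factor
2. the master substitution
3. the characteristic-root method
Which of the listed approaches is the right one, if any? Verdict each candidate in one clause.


Best approach: no special technique — the map from one term to the next is curved, not linear, so linear closed-form machinery does not attach.
- a summation factor — the recursion is nonlinear — outside the first-order linear family a summation factor addresses.
- the master substitution: the recursion steps by a constant offset, so exponential reindexing is pointless.
- the characteristic-root method: the recursion is nonlinear in the sequence values, so no linear-modes ansatz applies.


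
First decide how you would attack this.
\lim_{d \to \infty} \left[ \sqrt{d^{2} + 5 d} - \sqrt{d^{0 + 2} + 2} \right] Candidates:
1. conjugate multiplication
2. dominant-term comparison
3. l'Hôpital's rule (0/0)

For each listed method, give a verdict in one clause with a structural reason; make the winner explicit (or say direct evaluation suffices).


Diagnosis: conjugate multiplication — the difference \sqrt{d^{2} + 5 d} - \sqrt{d^{0 + 2} + 2} is an ∞ − ∞ stalemate; its conjugate partner breaks the tie.
- conjugate multiplication — yes — fits the structure here.
- dominant-term comparison — this is not a rational comparison of growth rates at infinity.
- l'Hôpital's rule (0/0) — the expression is a difference driving to ∞ − ∞, not a 0/0 quotient — there is no ratio for the rule to differentiate.


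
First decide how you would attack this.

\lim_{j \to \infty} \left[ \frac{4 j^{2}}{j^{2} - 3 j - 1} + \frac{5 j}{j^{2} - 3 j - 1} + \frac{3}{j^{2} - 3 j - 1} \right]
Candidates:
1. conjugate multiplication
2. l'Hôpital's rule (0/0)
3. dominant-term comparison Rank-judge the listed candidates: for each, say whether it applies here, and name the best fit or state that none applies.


Technique: dominant-term comparison — at large j only the top-degree terms survive; compare the leading terms and the limit falls out.
- conjugate multiplication: no difference of divergent radicals appears, so rationalizing has nothing to cancel.
- l'Hôpital's rule (0/0): no 0/0 form appears: written as one quotient, top and bottom both grow without bound, and the ratio is decided by their leading terms.
- dominant-term comparison: a fit — the right tool for this form.


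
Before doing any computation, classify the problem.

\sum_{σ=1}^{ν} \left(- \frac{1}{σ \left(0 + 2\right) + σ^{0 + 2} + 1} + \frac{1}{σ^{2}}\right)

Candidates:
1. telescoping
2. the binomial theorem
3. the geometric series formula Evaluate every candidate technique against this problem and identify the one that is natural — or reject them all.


Best approach: telescoping — write out three consecutive terms and watch the interior cancel: the advanced copy one term subtracts reappears as the very next term's leading piece, pair after pair.
- telescoping: a fit — the right tool for this form.
- the binomial theorem — no binomial coefficients pair up with complementary powers here.
- the geometric series formula — no single multiplier carries one term to the next throughout the sum.


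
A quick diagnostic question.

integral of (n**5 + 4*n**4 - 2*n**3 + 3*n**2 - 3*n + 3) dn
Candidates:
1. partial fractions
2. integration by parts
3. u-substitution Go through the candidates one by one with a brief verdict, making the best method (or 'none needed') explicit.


Diagnosis: no special technique — a term-by-term power-rule job in n; no substitution or rearrangement earns its keep here.
- partial fractions: there is no rational-function structure to decompose.
- integration by parts — splitting off a factor buys nothing — the integrand integrates directly without parts.
- u-substitution — no substitution does more than relabel what direct integration already handles.


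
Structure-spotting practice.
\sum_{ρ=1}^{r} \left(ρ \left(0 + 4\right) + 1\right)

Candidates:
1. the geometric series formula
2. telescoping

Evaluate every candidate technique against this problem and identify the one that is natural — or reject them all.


Technique: no special technique — no ratio, no shift structure, no binomial pattern: sum the constant-multiple powers of ρ with known formulas.
- the geometric series formula: consecutive terms are not related by a fixed multiplier.
- telescoping — computed from the summand as displayed, the partial sums build up without the pairwise collapse telescoping exploits.


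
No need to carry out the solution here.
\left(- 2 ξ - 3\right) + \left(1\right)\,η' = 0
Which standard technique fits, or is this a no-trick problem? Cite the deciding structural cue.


Diagnosis: no special technique — with η absent the equation is not coupled at all: direct integration in ξ.


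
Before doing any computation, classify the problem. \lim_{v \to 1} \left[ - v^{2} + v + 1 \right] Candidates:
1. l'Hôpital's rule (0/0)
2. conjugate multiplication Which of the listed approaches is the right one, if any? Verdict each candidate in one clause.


Best approach: no special technique — the expression is continuous at 1 — substitute and evaluate; no indeterminate form appears.
- l'Hôpital's rule (0/0): evaluation at the point is determinate, so the rule has nothing to repair.
- conjugate multiplication: no difference of divergent radicals appears, so rationalizing has nothing to cancel.


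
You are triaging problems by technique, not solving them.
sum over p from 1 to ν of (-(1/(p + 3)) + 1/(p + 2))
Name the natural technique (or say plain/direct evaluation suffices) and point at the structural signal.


Method: telescoping — the generic term is a one-step difference of 1/(p + 2), so partial sums shortcut to endpoint evaluation.


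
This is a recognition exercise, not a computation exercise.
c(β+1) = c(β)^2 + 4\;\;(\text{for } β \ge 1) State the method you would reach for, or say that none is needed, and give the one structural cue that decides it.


Verdict: no special technique — nonlinear feedback in the recursion rules out every root- or factor-based technique.


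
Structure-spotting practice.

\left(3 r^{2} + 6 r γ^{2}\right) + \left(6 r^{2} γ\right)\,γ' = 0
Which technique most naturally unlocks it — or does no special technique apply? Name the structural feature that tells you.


Method: the exact-equation method — the cross partial derivatives of 3 r^{2} + 6 r γ^{2} and 6 r^{2} γ agree, so the left side is the total differential of one potential in r and γ.


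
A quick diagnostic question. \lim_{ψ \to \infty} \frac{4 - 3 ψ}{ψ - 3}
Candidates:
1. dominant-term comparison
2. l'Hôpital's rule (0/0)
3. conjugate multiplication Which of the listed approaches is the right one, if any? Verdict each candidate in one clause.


Method: dominant-term comparison — divide by the highest power of ψ present: lower-order terms vanish and the dominant ratio remains.
- dominant-term comparison: applicable, and directly so.
- l'Hôpital's rule (0/0): viewed as a single quotient this runs to ∞/∞, not the 0/0 clash this candidate addresses; an at-infinity variant of the rule would resolve it, but comparing leading growth reads the answer without differentiating.
- conjugate multiplication: multiplying by a conjugate would not remove any indeterminacy here.


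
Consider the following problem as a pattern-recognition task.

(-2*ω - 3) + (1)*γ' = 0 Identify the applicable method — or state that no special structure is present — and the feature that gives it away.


Diagnosis: no special technique — the slope is a pure function of ω; integrate both sides and be done.


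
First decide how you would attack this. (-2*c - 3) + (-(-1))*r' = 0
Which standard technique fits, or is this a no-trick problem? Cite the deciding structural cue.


Verdict: no special technique — with r absent the equation is not coupled at all: direct integration in c.


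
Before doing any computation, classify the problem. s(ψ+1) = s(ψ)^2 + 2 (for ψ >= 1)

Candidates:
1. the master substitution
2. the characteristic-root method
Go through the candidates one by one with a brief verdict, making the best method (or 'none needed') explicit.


Verdict: no special technique — each new value is a nonlinear function of earlier ones — scaling arguments and superposition both fail.
- the master substitution: the recursion steps by a constant offset, so exponential reindexing is pointless.
- the characteristic-root method: nonlinearity rules out exponential-mode superposition from the start.


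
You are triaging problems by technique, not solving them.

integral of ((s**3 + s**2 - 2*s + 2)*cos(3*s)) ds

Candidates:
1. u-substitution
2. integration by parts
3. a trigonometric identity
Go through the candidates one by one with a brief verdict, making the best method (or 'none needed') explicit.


Diagnosis: integration by parts — a polynomial s**3 + s**2 - 2*s + 2 against the kernel cos(3*s) is the signature bounded-ladder case for integration by parts.
- u-substitution — no subexpression of the integrand serves as a whole-integral substitution inner — individual terms may offer their own, but none carries its derivative as a factor of the full integrand; a working change of variable would have to be constructed from outside the expression.
- integration by parts — applies; the problem has the shape this method handles.
- a trigonometric identity: no even trigonometric power and no product of distinct frequencies to rewrite.


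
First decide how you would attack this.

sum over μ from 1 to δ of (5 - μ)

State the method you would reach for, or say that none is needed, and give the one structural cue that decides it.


Method: no special technique — constant-multiple powers of μ with no cancellation partners and no common ratio — use the standard power-sum formulas.


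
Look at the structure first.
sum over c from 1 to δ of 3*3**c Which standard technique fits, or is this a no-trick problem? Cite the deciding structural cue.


Technique: the geometric series formula — the ratio of consecutive terms is the constant 3, independent of the index — a geometric sum.


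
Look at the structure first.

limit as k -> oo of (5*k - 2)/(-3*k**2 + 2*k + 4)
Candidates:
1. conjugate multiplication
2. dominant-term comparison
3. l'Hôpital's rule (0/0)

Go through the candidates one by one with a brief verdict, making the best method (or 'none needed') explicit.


Diagnosis: dominant-term comparison — at large k only the top-degree terms survive; compare the leading terms and the limit falls out.
- conjugate multiplication: the conjugate move applies to radical differences, which this is not.
- dominant-term comparison: yes — fits the structure here.
- l'Hôpital's rule (0/0) — viewed as a single quotient this runs to ∞/∞, not the 0/0 clash this candidate addresses; an at-infinity variant of the rule would resolve it, but comparing leading growth reads the answer without differentiating.


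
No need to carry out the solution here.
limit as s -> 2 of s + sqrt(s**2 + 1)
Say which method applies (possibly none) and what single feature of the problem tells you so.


Method: no special technique — no denominator vanishes and nothing blows up at 2: direct substitution is the whole computation.


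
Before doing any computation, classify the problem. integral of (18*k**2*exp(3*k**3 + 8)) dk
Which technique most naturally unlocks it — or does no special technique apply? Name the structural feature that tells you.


Technique: u-substitution — the only nontrivial dependence routes through 3*k**3 + 8, whose derivative supplies the leftover factor up to a constant multiple — u = 3*k**3 + 8 flattens it.


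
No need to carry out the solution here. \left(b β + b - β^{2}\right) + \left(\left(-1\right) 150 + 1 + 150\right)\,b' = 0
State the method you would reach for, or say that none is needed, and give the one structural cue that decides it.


Diagnosis: a linear integrating factor — linear in the unknown with genuine forcing: multiply through by the exponential of the integrated coefficient and the left side closes into one derivative.


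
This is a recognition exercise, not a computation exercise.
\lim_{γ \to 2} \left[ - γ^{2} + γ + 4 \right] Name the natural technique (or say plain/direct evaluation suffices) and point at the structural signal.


Best approach: no special technique — nothing blocks direct substitution at 2: plug in and finish.


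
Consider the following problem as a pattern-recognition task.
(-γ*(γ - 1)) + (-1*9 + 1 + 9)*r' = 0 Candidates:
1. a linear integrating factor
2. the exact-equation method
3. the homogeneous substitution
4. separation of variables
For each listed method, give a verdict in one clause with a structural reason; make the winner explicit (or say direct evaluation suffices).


Diagnosis: no special technique — with r absent the equation is not coupled at all: direct integration in γ.
- a linear integrating factor: the linear template holds only trivially here (the unknown is absent, so the coefficient is zero) — the method is not the natural label.
- the exact-equation method — with the unknown absent from both coefficients, the cross-partial test holds emptily — nothing for the exact method to work on.
- the homogeneous substitution — the ratio of the variables does not determine the slope.
- separation of variables: any separation here is vacuous (nothing depends on the unknown); direct integration is the honest label.


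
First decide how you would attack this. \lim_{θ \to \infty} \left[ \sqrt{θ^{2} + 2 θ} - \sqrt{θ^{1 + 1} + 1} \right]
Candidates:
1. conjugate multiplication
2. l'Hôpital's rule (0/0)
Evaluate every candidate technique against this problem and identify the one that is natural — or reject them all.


Diagnosis: conjugate multiplication — infinity minus infinity with a radical in play — multiply by the conjugate so the divergences of \sqrt{θ^{2} + 2 θ} and \sqrt{θ^{1 + 1} + 1} annihilate.
- conjugate multiplication: yes — fits the structure here.
- l'Hôpital's rule (0/0): no quotient structure at all: the clash is ∞ minus ∞, which rationalizing converts into a tractable ratio.


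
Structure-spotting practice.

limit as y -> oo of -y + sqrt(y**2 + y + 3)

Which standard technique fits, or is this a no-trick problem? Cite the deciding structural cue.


Verdict: conjugate multiplication — sqrt(y**2 + y + 3) and y both blow up, but their difference is tame once the conjugate rationalizes it.


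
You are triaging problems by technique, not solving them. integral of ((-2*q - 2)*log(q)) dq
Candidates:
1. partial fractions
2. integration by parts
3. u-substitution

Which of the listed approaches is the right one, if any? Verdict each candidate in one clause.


Technique: integration by parts — the logarithm log(q) has no power-rule antiderivative to read off directly, but its derivative is algebraic — so differentiate log(q) and integrate the polynomial factor -2*q - 2.
- partial fractions: there is no rational-function structure to decompose.
- integration by parts — yes — fits the structure here.
- u-substitution: no subexpression of the integrand pairs with its own derivative as a factor — individual terms may offer their own substitutions, but any change of variable covering the whole integral would have to be constructed from outside the expression.


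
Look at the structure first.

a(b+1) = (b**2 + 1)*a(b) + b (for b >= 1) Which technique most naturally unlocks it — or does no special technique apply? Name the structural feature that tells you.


Method: a summation factor — because the multiplier b**2 + 1 is index-dependent, divide through by its running product and sum the resulting differences.


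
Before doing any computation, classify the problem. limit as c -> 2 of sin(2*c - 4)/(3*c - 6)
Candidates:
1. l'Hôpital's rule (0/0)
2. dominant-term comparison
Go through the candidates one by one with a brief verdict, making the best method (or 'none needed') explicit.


Technique: l'Hôpital's rule (0/0) — the 0/0 form at 2 is the signature situation for l'Hôpital's rule. A first-order expansion at the point is an equally standard path; the rule packages it.
- l'Hôpital's rule (0/0) — applicable, and directly so.
- dominant-term comparison — this is not a rational comparison of growth rates at infinity.


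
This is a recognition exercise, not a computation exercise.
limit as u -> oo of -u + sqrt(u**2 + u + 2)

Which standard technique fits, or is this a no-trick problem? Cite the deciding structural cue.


Verdict: conjugate multiplication — neither sqrt(u**2 + u + 2) nor u converges alone, so rewrite their difference as a conjugate-rationalized quotient first.


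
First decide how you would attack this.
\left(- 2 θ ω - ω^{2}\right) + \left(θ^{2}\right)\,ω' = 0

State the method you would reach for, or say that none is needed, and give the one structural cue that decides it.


Verdict: the homogeneous substitution — the slope's numerator and denominator share total degree; set v = ω/θ and the equation drops to separable form. A Bernoulli substitution is a fair alternative on this equation directly; the homogeneous reading takes it as given.


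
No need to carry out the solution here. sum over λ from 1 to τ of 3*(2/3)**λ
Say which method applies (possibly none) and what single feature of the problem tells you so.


Best approach: the geometric series formula — the ratio of consecutive terms is the constant 2/3, independent of the index — a geometric sum.


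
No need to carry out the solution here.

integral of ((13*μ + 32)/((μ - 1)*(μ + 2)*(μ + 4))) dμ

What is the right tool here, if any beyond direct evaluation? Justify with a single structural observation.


Method: partial fractions — a proper rational integrand whose denominator splits into simpler factors — decompose into partial fractions first.


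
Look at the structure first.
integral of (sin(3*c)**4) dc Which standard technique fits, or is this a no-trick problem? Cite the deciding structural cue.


Best approach: a trigonometric identity — the even trigonometric power sin(3*c)**4 reduces by a double-angle identity before any integration is attempted.


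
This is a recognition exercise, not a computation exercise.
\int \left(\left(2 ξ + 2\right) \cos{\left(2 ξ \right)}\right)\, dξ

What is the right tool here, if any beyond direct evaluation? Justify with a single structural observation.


Technique: integration by parts — a polynomial 2 ξ + 2 against the kernel \cos{\left(2 ξ \right)} is the signature bounded-ladder case for integration by parts.


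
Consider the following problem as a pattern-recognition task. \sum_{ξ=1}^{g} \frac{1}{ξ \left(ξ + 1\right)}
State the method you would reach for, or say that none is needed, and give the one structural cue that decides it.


Verdict: telescoping — after splitting \frac{1}{ξ \left(ξ + 1\right)} into partial fractions, the pieces are shifted copies of one function and cancel telescopically.


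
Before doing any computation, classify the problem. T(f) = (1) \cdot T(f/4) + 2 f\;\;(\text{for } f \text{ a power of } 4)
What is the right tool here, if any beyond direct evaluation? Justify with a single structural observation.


Diagnosis: the master substitution — treat m = log base 4 of f as the new clock: one recursion step advances m by one while f scales by 4.


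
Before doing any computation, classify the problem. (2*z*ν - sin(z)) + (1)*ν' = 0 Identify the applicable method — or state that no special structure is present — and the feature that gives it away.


Best approach: a linear integrating factor — linear in the unknown with genuine forcing: multiply through by the exponential of the integrated coefficient and the left side closes into one derivative.


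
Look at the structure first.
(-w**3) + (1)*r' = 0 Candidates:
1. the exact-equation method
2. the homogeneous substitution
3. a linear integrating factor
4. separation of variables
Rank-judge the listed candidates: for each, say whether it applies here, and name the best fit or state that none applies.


Technique: no special technique — the slope is a pure function of w; integrate both sides and be done.
- the exact-equation method: with the unknown absent from both coefficients, the cross-partial test holds emptily — nothing for the exact method to work on.
- the homogeneous substitution — the ratio substitution does not collapse this equation.
- a linear integrating factor — the linear template holds only trivially here (the unknown is absent, so the coefficient is zero) — the method is not the natural label.
- separation of variables: with no unknown in the slope, separating variables is a formality — the equation integrates directly.


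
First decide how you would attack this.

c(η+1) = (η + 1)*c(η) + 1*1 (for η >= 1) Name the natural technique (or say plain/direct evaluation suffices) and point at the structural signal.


Technique: a summation factor — because the multiplier η + 1 is index-dependent, divide through by its running product and sum the resulting differences.


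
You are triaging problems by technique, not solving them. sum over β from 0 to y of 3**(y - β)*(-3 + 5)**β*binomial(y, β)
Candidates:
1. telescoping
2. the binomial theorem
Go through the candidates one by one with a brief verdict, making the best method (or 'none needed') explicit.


Verdict: the binomial theorem — terms weighting binomial(y, β) against matched powers of (-3 + 5) and 3 reassemble into ((-3 + 5) + 3)^y by the binomial theorem.
- telescoping: computed from the summand as displayed, the partial sums build up without the pairwise collapse telescoping exploits.
- the binomial theorem: applicable, and directly so.


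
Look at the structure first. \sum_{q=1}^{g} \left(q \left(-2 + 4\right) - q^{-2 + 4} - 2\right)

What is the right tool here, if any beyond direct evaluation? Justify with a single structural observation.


Best approach: no special technique — the summand is a plain polynomial in q (expanding first if it arrives factored); standard power-sum formulas evaluate it term by term.


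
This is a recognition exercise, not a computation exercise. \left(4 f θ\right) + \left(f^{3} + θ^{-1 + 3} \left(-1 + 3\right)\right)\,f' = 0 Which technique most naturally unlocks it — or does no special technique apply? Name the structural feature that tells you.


Best approach: the exact-equation method — because the two cross partials coincide, the form is conservative as written — recover its potential in (θ, f).


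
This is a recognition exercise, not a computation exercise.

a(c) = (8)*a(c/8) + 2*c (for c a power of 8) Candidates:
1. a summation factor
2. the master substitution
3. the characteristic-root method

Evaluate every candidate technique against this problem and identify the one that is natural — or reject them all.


Technique: the master substitution — the argument contracts 8-fold per step: reindex c exponentially and solve the linear recurrence in the new index.
- a summation factor: the recursion divides its index rather than shifting it — there is no previous-term chain for a summation factor to telescope.
- the master substitution — yes — fits the structure here.
- the characteristic-root method: the recursion divides its index rather than shifting it — outside the constant-shift family the root method covers.


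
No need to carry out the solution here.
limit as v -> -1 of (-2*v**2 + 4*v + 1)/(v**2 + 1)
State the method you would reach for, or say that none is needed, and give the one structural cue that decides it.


Best approach: no special technique — the expression is continuous at the evaluation point — substitute directly; no indeterminate form appears.


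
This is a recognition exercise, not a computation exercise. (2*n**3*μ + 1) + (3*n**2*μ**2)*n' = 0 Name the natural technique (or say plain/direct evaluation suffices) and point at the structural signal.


Technique: the exact-equation method — d/dn of 2*n**3*μ + 1 equals d/dμ of 3*n**2*μ**2: the form is a total differential of one potential — integrate it exactly.


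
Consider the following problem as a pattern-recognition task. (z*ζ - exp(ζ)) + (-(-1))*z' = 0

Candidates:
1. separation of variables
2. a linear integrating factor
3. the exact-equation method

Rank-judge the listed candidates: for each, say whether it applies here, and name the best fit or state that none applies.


Technique: a linear integrating factor — the unknown enters only to the first power against a nonzero forcing term — the integrating-factor template applies directly.
- separation of variables — the two dependences do not factor apart.
- a linear integrating factor: yes — fits the structure here.
- the exact-equation method — the cross partial derivatives disagree, so no single potential exists.


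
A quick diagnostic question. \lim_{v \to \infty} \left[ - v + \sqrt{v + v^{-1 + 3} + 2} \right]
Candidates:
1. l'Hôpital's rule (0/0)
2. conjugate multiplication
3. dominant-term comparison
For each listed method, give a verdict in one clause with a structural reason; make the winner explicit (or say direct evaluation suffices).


Technique: conjugate multiplication — this difference gives up after one conjugate multiplication — the radical structure cancels against its conjugate.
- l'Hôpital's rule (0/0): the expression is a difference driving to ∞ − ∞, not a 0/0 quotient — there is no ratio for the rule to differentiate.
- conjugate multiplication — applies; the problem has the shape this method handles.
- dominant-term comparison: leading-power comparison does not apply to this form.


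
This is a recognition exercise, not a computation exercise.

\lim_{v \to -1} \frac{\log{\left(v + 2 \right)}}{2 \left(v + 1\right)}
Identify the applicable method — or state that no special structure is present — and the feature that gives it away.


Best approach: l'Hôpital's rule (0/0) — both numerator and denominator vanish at -1: the genuine 0/0 indeterminate that l'Hôpital exists for. A first-order expansion at the point is an equally standard path; the rule packages it.


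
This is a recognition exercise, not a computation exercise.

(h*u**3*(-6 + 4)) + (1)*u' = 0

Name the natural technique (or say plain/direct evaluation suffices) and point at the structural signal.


Technique: separation of variables — separating collects all u-dependence with the derivative and leaves all h-dependence opposite: variables separate.


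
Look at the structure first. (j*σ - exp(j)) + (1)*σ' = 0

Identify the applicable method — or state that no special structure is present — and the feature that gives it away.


Best approach: a linear integrating factor — σ appears only to the first power with coefficient j — the classic integrating-factor setup.


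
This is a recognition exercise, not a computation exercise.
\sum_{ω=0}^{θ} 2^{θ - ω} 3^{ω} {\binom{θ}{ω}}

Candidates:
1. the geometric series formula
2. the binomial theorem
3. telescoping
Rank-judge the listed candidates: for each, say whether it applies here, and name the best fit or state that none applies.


Method: the binomial theorem — binomial coefficients against complementary powers of 3 and 2: recognize the binomial expansion and resum.
- the geometric series formula: dividing successive terms gives an index-dependent quantity, not a constant.
- the binomial theorem: applies; the problem has the shape this method handles.
- telescoping: as presented, consecutive terms share no shifted copy to cancel against — no rewrite is on display to change that.


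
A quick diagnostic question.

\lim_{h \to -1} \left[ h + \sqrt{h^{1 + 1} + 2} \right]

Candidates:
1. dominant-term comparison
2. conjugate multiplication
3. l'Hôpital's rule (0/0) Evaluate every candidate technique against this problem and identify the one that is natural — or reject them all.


Method: no special technique — the expression is continuous at -1 — substitute and evaluate; no indeterminate form appears.
- dominant-term comparison — no ranking of term growth rates resolves the limit here.
- conjugate multiplication: no difference of divergent radicals appears, so rationalizing has nothing to cancel.
- l'Hôpital's rule (0/0) — evaluation at the point is determinate, so the rule has nothing to repair.


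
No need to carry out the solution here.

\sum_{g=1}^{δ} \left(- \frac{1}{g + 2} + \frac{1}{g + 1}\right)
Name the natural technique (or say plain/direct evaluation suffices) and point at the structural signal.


Technique: telescoping — each term adds \frac{1}{g + 1} and subtracts the same expression advanced one index; that subtracted piece cancels against the next term's added copy — only the boundary terms survive.


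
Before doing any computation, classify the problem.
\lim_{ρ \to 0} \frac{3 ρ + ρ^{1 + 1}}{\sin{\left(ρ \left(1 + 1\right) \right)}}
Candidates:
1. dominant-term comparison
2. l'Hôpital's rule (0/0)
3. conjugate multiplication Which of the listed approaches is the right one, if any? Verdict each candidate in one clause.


Verdict: l'Hôpital's rule (0/0) — substituting 0 gives 0 over 0; differentiate top and bottom once and re-evaluate. A local series expansion at the point resolves it as well; the rule is the packaged version of that step.
- dominant-term comparison: no dominant power emerges to decide the limit by degree comparison.
- l'Hôpital's rule (0/0): yes — fits the structure here.
- conjugate multiplication: no difference of divergent radicals appears, so rationalizing has nothing to cancel.


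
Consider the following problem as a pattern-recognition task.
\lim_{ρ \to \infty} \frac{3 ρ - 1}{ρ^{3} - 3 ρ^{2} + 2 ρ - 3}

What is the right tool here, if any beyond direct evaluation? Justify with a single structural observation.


Diagnosis: dominant-term comparison — as ρ grows, only the highest-degree terms matter — compare leading terms and read the limit off. As a single quotient, the ∞/∞ shape would yield to repeated differentiation as well — the growth comparison gets there in one look.


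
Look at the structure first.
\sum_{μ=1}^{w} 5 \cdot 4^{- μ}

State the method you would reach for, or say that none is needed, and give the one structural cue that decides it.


Best approach: the geometric series formula — consecutive terms stand in a fixed index-free ratio — the geometric sum formula closes it.


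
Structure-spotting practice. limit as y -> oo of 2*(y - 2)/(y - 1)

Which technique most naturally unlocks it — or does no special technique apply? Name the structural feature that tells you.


Best approach: dominant-term comparison — as y grows, only the highest-degree terms matter — compare leading terms and read the limit off. l'Hôpital's at-infinity variant applies to the expression viewed as a single quotient; the leading-term comparison is the direct route.


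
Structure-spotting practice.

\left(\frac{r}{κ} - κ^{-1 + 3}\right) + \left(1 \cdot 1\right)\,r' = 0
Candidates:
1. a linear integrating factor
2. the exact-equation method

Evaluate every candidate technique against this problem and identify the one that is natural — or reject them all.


Method: a linear integrating factor — linear in the unknown with genuine forcing: multiply through by the exponential of the integrated coefficient and the left side closes into one derivative.
- a linear integrating factor: a fit — the right tool for this form.
- the exact-equation method: no potential function has this form as its differential, as written.


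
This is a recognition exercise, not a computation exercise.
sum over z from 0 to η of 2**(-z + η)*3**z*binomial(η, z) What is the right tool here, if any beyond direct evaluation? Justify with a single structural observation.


Best approach: the binomial theorem — binomial(η, z) weighting matched powers of 3 and 2 is the expanded form of (3 + 2)^η — fold it back up.


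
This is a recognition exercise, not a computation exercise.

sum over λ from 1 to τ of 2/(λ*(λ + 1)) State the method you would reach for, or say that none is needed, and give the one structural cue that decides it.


Method: telescoping — integer-spaced poles in 2/(λ*(λ + 1)) are the telescoping signature in disguise.


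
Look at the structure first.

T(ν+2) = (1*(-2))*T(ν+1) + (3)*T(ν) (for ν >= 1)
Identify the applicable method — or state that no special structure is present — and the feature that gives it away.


Technique: the characteristic-root method — the recurrence is linear and homogeneous with constant coefficients, so the ansatz r^ν turns it into a polynomial equation for r.


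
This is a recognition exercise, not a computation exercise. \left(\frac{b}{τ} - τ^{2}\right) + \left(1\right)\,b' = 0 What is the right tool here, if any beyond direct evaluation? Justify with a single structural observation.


Diagnosis: a linear integrating factor — the unknown enters only to the first power against a nonzero forcing term — the integrating-factor template applies directly.


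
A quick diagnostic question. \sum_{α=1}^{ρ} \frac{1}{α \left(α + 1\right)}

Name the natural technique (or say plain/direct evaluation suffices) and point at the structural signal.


Technique: telescoping — \frac{1}{α \left(α + 1\right)} is a collapsed telescope: expand it into simple fractions to see the cancellation.


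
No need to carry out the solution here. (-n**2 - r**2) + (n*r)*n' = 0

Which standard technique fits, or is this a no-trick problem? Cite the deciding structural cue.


Best approach: the homogeneous substitution — the slope's numerator and denominator share total degree; set v = n/r and the equation drops to separable form. A Bernoulli substitution is a fair alternative on this equation directly; the homogeneous reading takes it as given.


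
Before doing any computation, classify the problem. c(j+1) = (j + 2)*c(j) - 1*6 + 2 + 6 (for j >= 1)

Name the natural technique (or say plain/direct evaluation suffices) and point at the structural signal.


Diagnosis: a summation factor — the coefficient j + 2 drifts with the index, so no fixed root exists; normalizing by the cumulative product telescopes it.


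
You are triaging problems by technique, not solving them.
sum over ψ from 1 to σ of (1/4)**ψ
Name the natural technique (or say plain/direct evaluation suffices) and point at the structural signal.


Diagnosis: the geometric series formula — term-over-term division gives 1/4 every time — index-free ratio, geometric sum formula applies.


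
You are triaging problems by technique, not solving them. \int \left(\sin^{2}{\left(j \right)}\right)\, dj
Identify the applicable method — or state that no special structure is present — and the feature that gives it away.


Best approach: a trigonometric identity — \sin^{2}{\left(j \right)} is the textbook power-reduction case — identities first, antiderivatives second.


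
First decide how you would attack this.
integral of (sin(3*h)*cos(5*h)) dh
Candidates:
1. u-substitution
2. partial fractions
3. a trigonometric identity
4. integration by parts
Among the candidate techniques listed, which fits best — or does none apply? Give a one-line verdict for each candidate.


Verdict: a trigonometric identity — distinct frequencies under one product (sin(3*h)*cos(5*h)): the product-to-sum identity is the systematic route to an integrable form.
- u-substitution: no subexpression of the integrand pairs with its own derivative as a factor — individual terms may offer their own substitutions, but any change of variable covering the whole integral would have to be constructed from outside the expression.
- partial fractions — there is no rational-function structure to decompose.
- a trigonometric identity — applicable, and directly so.
- integration by parts: not the fit here: there is no polynomial factor to ladder down — parts can still close the trigonometric product by recursion, though the identity rewrite is the direct route.


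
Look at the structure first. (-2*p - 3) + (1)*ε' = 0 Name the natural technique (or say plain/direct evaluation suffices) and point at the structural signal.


Best approach: no special technique — solved for the derivative, no ε appears — this is antidifferentiation in p wearing ODE clothing.


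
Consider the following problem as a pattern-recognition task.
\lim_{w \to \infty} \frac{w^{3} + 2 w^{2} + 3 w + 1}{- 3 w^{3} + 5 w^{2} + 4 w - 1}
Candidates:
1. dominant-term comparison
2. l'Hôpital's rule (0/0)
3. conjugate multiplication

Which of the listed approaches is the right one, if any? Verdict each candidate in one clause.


Diagnosis: dominant-term comparison — growth-rate triage: the leading powers of w decide the limit, everything else is noise.
- dominant-term comparison — yes — fits the structure here.
- l'Hôpital's rule (0/0) — viewed as a single quotient this runs to ∞/∞, not the 0/0 clash this candidate addresses; an at-infinity variant of the rule would resolve it, but comparing leading growth reads the answer without differentiating.
- conjugate multiplication: multiplying by a conjugate would not remove any indeterminacy here.
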